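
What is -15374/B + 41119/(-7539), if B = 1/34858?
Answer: -4040202099907/7539 ≈ -5.3591e+8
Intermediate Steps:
B = 1/34858 ≈ 2.8688e-5
-15374/B + 41119/(-7539) = -15374/1/34858 + 41119/(-7539) = -15374*34858 + 41119*(-1/7539) = -535906892 - 41119/7539 = -4040202099907/7539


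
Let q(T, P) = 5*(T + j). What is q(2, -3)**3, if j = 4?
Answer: 27000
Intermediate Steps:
q(T, P) = 20 + 5*T (q(T, P) = 5*(T + 4) = 5*(4 + T) = 20 + 5*T)
q(2, -3)**3 = (20 + 5*2)**3 = (20 + 10)**3 = 30**3 = 27000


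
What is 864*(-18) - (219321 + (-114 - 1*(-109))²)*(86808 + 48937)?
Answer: -29775138322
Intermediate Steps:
864*(-18) - (219321 + (-114 - 1*(-109))²)*(86808 + 48937) = -15552 - (219321 + (-114 + 109)²)*135745 = -15552 - (219321 + (-5)²)*135745 = -15552 - (219321 + 25)*135745 = -15552 - 219346*135745 = -15552 - 1*29775122770 = -15552 - 29775122770 = -29775138322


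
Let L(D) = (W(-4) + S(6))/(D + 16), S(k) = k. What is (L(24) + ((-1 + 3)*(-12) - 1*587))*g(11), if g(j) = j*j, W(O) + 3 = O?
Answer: -2957361/40 ≈ -73934.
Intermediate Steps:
W(O) = -3 + O
g(j) = j**2
L(D) = -1/(16 + D) (L(D) = ((-3 - 4) + 6)/(D + 16) = (-7 + 6)/(16 + D) = -1/(16 + D))
(L(24) + ((-1 + 3)*(-12) - 1*587))*g(11) = (-1/(16 + 24) + ((-1 + 3)*(-12) - 1*587))*11**2 = (-1/40 + (2*(-12) - 587))*121 = (-1*1/40 + (-24 - 587))*121 = (-1/40 - 611)*121 = -24441/40*121 = -2957361/40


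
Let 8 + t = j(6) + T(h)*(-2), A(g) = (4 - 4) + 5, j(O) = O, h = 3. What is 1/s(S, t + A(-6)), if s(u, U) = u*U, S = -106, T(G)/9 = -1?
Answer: -1/2226 ≈ -0.00044924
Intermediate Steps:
A(g) = 5 (A(g) = 0 + 5 = 5)
T(G) = -9 (T(G) = 9*(-1) = -9)
t = 16 (t = -8 + (6 - 9*(-2)) = -8 + (6 + 18) = -8 + 24 = 16)
s(u, U) = U*u
1/s(S, t + A(-6)) = 1/((16 + 5)*(-106)) = 1/(21*(-106)) = 1/(-2226) = -1/2226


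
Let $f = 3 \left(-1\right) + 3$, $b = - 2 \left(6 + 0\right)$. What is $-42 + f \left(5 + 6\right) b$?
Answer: $-42$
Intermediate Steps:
$b = -12$ ($b = \left(-2\right) 6 = -12$)
$f = 0$ ($f = -3 + 3 = 0$)
$-42 + f \left(5 + 6\right) b = -42 + 0 \left(5 + 6\right) \left(-12\right) = -42 + 0 \cdot 11 \left(-12\right) = -42 + 0 \left(-132\right) = -42 + 0 = -42$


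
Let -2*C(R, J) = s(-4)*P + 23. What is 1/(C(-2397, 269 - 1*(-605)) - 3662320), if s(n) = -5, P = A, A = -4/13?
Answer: -26/95220639 ≈ -2.7305e-7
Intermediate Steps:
A = -4/13 (A = -4*1/13 = -4/13 ≈ -0.30769)
P = -4/13 ≈ -0.30769
C(R, J) = -319/26 (C(R, J) = -(-5*(-4/13) + 23)/2 = -(20/13 + 23)/2 = -1/2*319/13 = -319/26)
1/(C(-2397, 269 - 1*(-605)) - 3662320) = 1/(-319/26 - 3662320) = 1/(-95220639/26) = -26/95220639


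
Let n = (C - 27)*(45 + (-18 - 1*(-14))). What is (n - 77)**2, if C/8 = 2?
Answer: 278784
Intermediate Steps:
C = 16 (C = 8*2 = 16)
n = -451 (n = (16 - 27)*(45 + (-18 - 1*(-14))) = -11*(45 + (-18 + 14)) = -11*(45 - 4) = -11*41 = -451)
(n - 77)**2 = (-451 - 77)**2 = (-528)**2 = 278784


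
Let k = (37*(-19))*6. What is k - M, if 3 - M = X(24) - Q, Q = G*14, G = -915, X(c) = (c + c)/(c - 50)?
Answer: 111633/13 ≈ 8587.2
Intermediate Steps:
X(c) = 2*c/(-50 + c) (X(c) = (2*c)/(-50 + c) = 2*c/(-50 + c))
k = -4218 (k = -703*6 = -4218)
Q = -12810 (Q = -915*14 = -12810)
M = -166467/13 (M = 3 - (2*24/(-50 + 24) - 1*(-12810)) = 3 - (2*24/(-26) + 12810) = 3 - (2*24*(-1/26) + 12810) = 3 - (-24/13 + 12810) = 3 - 1*166506/13 = 3 - 166506/13 = -166467/13 ≈ -12805.)
k - M = -4218 - 1*(-166467/13) = -4218 + 166467/13 = 111633/13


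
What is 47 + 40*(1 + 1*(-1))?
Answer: 47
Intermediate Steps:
47 + 40*(1 + 1*(-1)) = 47 + 40*(1 - 1) = 47 + 40*0 = 47 + 0 = 47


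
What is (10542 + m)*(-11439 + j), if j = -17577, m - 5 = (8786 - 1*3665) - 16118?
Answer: 13057200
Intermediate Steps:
m = -10992 (m = 5 + ((8786 - 1*3665) - 16118) = 5 + ((8786 - 3665) - 16118) = 5 + (5121 - 16118) = 5 - 10997 = -10992)
(10542 + m)*(-11439 + j) = (10542 - 10992)*(-11439 - 17577) = -450*(-29016) = 13057200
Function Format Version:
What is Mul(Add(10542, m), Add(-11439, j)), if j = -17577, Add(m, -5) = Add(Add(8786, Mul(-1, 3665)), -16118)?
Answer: 13057200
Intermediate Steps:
m = -10992 (m = Add(5, Add(Add(8786, Mul(-1, 3665)), -16118)) = Add(5, Add(Add(8786, -3665), -16118)) = Add(5, Add(5121, -16118)) = Add(5, -10997) = -10992)
Mul(Add(10542, m), Add(-11439, j)) = Mul(Add(10542, -10992), Add(-11439, -17577)) = Mul(-450, -29016) = 13057200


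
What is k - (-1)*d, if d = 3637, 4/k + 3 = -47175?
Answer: 85793191/23589 ≈ 3637.0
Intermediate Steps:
k = -2/23589 (k = 4/(-3 - 47175) = 4/(-47178) = 4*(-1/47178) = -2/23589 ≈ -8.4785e-5)
k - (-1)*d = -2/23589 - (-1)*3637 = -2/23589 - 1*(-3637) = -2/23589 + 3637 = 85793191/23589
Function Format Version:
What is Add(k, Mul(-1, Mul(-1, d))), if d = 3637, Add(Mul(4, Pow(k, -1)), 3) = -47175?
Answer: Rational(85793191, 23589) ≈ 3637.0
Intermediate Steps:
k = Rational(-2, 23589) (k = Mul(4, Pow(Add(-3, -47175), -1)) = Mul(4, Pow(-47178, -1)) = Mul(4, Rational(-1, 47178)) = Rational(-2, 23589) ≈ -8.4785e-5)
Add(k, Mul(-1, Mul(-1, d))) = Add(Rational(-2, 23589), Mul(-1, Mul(-1, 3637))) = Add(Rational(-2, 23589), Mul(-1, -3637)) = Add(Rational(-2, 23589), 3637) = Rational(85793191, 23589)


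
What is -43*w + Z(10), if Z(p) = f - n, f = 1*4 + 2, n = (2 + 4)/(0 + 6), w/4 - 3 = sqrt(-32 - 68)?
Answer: -511 - 1720*I ≈ -511.0 - 1720.0*I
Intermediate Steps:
w = 12 + 40*I (w = 12 + 4*sqrt(-32 - 68) = 12 + 4*sqrt(-100) = 12 + 4*(10*I) = 12 + 40*I ≈ 12.0 + 40.0*I)
n = 1 (n = 6/6 = 6*(1/6) = 1)
f = 6 (f = 4 + 2 = 6)
Z(p) = 5 (Z(p) = 6 - 1*1 = 6 - 1 = 5)
-43*w + Z(10) = -43*(12 + 40*I) + 5 = (-516 - 1720*I) + 5 = -511 - 1720*I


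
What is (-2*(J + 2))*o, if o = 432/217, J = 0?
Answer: -1728/217 ≈ -7.9631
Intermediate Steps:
o = 432/217 (o = 432*(1/217) = 432/217 ≈ 1.9908)
(-2*(J + 2))*o = -2*(0 + 2)*(432/217) = -2*2*(432/217) = -4*432/217 = -1728/217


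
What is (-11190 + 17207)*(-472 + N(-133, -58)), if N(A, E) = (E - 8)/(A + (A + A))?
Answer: -377590818/133 ≈ -2.8390e+6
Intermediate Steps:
N(A, E) = (-8 + E)/(3*A) (N(A, E) = (-8 + E)/(A + 2*A) = (-8 + E)/((3*A)) = (-8 + E)*(1/(3*A)) = (-8 + E)/(3*A))
(-11190 + 17207)*(-472 + N(-133, -58)) = (-11190 + 17207)*(-472 + (1/3)*(-8 - 58)/(-133)) = 6017*(-472 + (1/3)*(-1/133)*(-66)) = 6017*(-472 + 22/133) = 6017*(-62754/133) = -377590818/133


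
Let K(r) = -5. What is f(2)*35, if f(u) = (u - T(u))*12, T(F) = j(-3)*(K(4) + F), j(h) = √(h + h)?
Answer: 840 + 1260*I*√6 ≈ 840.0 + 3086.4*I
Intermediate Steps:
j(h) = √2*√h (j(h) = √(2*h) = √2*√h)
T(F) = I*√6*(-5 + F) (T(F) = (√2*√(-3))*(-5 + F) = (√2*(I*√3))*(-5 + F) = (I*√6)*(-5 + F) = I*√6*(-5 + F))
f(u) = 12*u - 12*I*√6*(-5 + u) (f(u) = (u - I*√6*(-5 + u))*12 = 12*u - 12*I*√6*(-5 + u))
f(2)*35 = (12*2 + 12*I*√6*(5 - 1*2))*35 = (24 + 12*I*√6*(5 - 2))*35 = (24 + 12*I*√6*3)*35 = (24 + 36*I*√6)*35 = 840 + 1260*I*√6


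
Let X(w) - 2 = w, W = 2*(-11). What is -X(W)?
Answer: 20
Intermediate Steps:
W = -22
X(w) = 2 + w
-X(W) = -(2 - 22) = -1*(-20) = 20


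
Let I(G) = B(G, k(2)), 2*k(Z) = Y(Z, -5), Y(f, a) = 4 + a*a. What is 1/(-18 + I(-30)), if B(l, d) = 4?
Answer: -1/14 ≈ -0.071429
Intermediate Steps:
Y(f, a) = 4 + a**2
k(Z) = 29/2 (k(Z) = (4 + (-5)**2)/2 = (4 + 25)/2 = (1/2)*29 = 29/2)
I(G) = 4
1/(-18 + I(-30)) = 1/(-18 + 4) = 1/(-14) = -1/14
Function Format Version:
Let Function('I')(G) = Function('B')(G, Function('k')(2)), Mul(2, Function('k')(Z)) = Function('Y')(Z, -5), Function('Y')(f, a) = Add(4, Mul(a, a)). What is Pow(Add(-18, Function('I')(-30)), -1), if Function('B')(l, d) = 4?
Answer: Rational(-1, 14) ≈ -0.071429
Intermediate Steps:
Function('Y')(f, a) = Add(4, Pow(a, 2))
Function('k')(Z) = Rational(29, 2) (Function('k')(Z) = Mul(Rational(1, 2), Add(4, Pow(-5, 2))) = Mul(Rational(1, 2), Add(4, 25)) = Mul(Rational(1, 2), 29) = Rational(29, 2))
Function('I')(G) = 4
Pow(Add(-18, Function('I')(-30)), -1) = Pow(Add(-18, 4), -1) = Pow(-14, -1) = Rational(-1, 14)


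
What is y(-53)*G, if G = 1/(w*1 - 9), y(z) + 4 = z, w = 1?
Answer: 57/8 ≈ 7.1250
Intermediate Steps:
y(z) = -4 + z
G = -1/8 (G = 1/(1*1 - 9) = 1/(1 - 9) = 1/(-8) = -1/8 ≈ -0.12500)
y(-53)*G = (-4 - 53)*(-1/8) = -57*(-1/8) = 57/8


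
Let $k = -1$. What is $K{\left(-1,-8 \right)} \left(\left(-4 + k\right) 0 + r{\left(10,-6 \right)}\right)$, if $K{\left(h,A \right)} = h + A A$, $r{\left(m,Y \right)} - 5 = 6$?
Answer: $693$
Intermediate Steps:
$r{\left(m,Y \right)} = 11$ ($r{\left(m,Y \right)} = 5 + 6 = 11$)
$K{\left(h,A \right)} = h + A^{2}$
$K{\left(-1,-8 \right)} \left(\left(-4 + k\right) 0 + r{\left(10,-6 \right)}\right) = \left(-1 + \left(-8\right)^{2}\right) \left(\left(-4 - 1\right) 0 + 11\right) = \left(-1 + 64\right) \left(\left(-5\right) 0 + 11\right) = 63 \left(0 + 11\right) = 63 \cdot 11 = 693$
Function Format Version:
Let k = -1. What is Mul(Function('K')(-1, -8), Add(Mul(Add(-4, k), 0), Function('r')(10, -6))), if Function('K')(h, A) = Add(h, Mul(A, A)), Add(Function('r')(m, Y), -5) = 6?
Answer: 693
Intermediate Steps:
Function('r')(m, Y) = 11 (Function('r')(m, Y) = Add(5, 6) = 11)
Function('K')(h, A) = Add(h, Pow(A, 2))
Mul(Function('K')(-1, -8), Add(Mul(Add(-4, k), 0), Function('r')(10, -6))) = Mul(Add(-1, Pow(-8, 2)), Add(Mul(Add(-4, -1), 0), 11)) = Mul(Add(-1, 64), Add(Mul(-5, 0), 11)) = Mul(63, Add(0, 11)) = Mul(63, 11) = 693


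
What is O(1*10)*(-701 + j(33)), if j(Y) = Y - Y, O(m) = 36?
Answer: -25236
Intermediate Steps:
j(Y) = 0
O(1*10)*(-701 + j(33)) = 36*(-701 + 0) = 36*(-701) = -25236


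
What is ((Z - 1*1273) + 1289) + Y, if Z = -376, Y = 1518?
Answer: 1158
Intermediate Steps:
((Z - 1*1273) + 1289) + Y = ((-376 - 1*1273) + 1289) + 1518 = ((-376 - 1273) + 1289) + 1518 = (-1649 + 1289) + 1518 = -360 + 1518 = 1158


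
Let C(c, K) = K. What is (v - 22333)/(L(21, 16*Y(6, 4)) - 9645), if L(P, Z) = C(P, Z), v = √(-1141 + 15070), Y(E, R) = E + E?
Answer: 971/411 - √13929/9453 ≈ 2.3500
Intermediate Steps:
Y(E, R) = 2*E
v = √13929 ≈ 118.02
L(P, Z) = Z
(v - 22333)/(L(21, 16*Y(6, 4)) - 9645) = (√13929 - 22333)/(16*(2*6) - 9645) = (-22333 + √13929)/(16*12 - 9645) = (-22333 + √13929)/(192 - 9645) = (-22333 + √13929)/(-9453) = (-22333 + √13929)*(-1/9453) = 971/411 - √13929/9453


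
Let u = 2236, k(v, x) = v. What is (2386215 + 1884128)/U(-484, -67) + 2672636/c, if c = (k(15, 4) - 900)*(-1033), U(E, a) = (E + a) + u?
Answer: 156338892559/61617417 ≈ 2537.3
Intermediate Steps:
U(E, a) = 2236 + E + a (U(E, a) = (E + a) + 2236 = 2236 + E + a)
c = 914205 (c = (15 - 900)*(-1033) = -885*(-1033) = 914205)
(2386215 + 1884128)/U(-484, -67) + 2672636/c = (2386215 + 1884128)/(2236 - 484 - 67) + 2672636/914205 = 4270343/1685 + 2672636*(1/914205) = 4270343*(1/1685) + 2672636/914205 = 4270343/1685 + 2672636/914205 = 156338892559/61617417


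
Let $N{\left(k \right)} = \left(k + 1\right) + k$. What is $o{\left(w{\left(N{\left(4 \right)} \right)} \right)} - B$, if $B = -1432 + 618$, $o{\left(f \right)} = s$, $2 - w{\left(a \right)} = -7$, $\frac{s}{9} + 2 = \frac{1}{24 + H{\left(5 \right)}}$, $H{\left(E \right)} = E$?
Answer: $\frac{23093}{29} \approx 796.31$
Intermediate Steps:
$N{\left(k \right)} = 1 + 2 k$ ($N{\left(k \right)} = \left(1 + k\right) + k = 1 + 2 k$)
$s = - \frac{513}{29}$ ($s = -18 + \frac{9}{24 + 5} = -18 + \frac{9}{29} = - \frac{513}{29} \approx -17.69$)
$w{\left(a \right)} = 9$ ($w{\left(a \right)} = 2 - -7 = 2 + 7 = 9$)
$o{\left(f \right)} = - \frac{513}{29}$
$B = -814$
$o{\left(w{\left(N{\left(4 \right)} \right)} \right)} - B = - \frac{513}{29} - -814 = - \frac{513}{29} + 814 = \frac{23093}{29}$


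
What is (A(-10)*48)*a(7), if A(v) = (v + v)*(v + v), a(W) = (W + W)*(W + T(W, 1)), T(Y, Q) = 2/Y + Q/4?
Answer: 2025600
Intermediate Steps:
T(Y, Q) = 2/Y + Q/4 (T(Y, Q) = 2/Y + Q*(¼) = 2/Y + Q/4)
a(W) = 2*W*(¼ + W + 2/W) (a(W) = (W + W)*(W + (2/W + (¼)*1)) = (2*W)*(W + (2/W + ¼)) = (2*W)*(W + (¼ + 2/W)) = (2*W)*(¼ + W + 2/W) = 2*W*(¼ + W + 2/W))
A(v) = 4*v² (A(v) = (2*v)*(2*v) = 4*v²)
(A(-10)*48)*a(7) = ((4*(-10)²)*48)*(4 + (½)*7*(1 + 4*7)) = ((4*100)*48)*(4 + (½)*7*(1 + 28)) = (400*48)*(4 + (½)*7*29) = 19200*(4 + 203/2) = 19200*(211/2) = 2025600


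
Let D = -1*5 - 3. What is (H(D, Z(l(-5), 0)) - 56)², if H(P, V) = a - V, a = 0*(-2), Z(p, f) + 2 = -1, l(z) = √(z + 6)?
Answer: 2809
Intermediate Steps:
l(z) = √(6 + z)
Z(p, f) = -3 (Z(p, f) = -2 - 1 = -3)
a = 0
D = -8 (D = -5 - 3 = -8)
H(P, V) = -V (H(P, V) = 0 - V = -V)
(H(D, Z(l(-5), 0)) - 56)² = (-1*(-3) - 56)² = (3 - 56)² = (-53)² = 2809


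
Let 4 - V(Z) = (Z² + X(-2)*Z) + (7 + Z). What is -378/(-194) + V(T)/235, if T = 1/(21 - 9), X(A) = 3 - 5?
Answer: 6354923/3282480 ≈ 1.9360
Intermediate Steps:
X(A) = -2
T = 1/12 ≈ 0.083333
V(Z) = -3 + Z - Z² (V(Z) = 4 - ((Z² - 2*Z) + (7 + Z)) = 4 - (7 + Z² - Z) = 4 + (-7 + Z - Z²) = -3 + Z - Z²)
-378/(-194) + V(T)/235 = -378/(-194) + (-3 + 1/12 - (1/12)²)/235 = -378*(-1/194) + (-3 + 1/12 - 1*1/144)*(1/235) = 189/97 + (-3 + 1/12 - 1/144)*(1/235) = 189/97 - 421/144*1/235 = 189/97 - 421/33840 = 6354923/3282480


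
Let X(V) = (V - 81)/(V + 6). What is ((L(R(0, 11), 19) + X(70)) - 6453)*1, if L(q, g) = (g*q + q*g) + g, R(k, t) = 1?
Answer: -486107/76 ≈ -6396.1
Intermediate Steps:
X(V) = (-81 + V)/(6 + V)
L(q, g) = g + 2*g*q (L(q, g) = (g*q + g*q) + g = 2*g*q + g = g + 2*g*q)
((L(R(0, 11), 19) + X(70)) - 6453)*1 = ((19*(1 + 2*1) + (-81 + 70)/(6 + 70)) - 6453)*1 = ((19*(1 + 2) - 11/76) - 6453)*1 = ((19*3 + (1/76)*(-11)) - 6453)*1 = ((57 - 11/76) - 6453)*1 = (4321/76 - 6453)*1 = -486107/76*1 = -486107/76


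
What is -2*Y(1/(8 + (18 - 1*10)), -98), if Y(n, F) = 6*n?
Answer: -¾ ≈ -0.75000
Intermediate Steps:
-2*Y(1/(8 + (18 - 1*10)), -98) = -12/(8 + (18 - 1*10)) = -12/(8 + (18 - 10)) = -12/(8 + 8) = -12/16 = -2*3/8 = -¾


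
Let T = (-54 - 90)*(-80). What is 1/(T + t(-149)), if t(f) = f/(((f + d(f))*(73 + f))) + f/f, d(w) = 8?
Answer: 10716/123458887 ≈ 8.6798e-5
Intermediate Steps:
T = 11520 (T = -144*(-80) = 11520)
t(f) = 1 + f/((8 + f)*(73 + f)) (t(f) = f/(((f + 8)*(73 + f))) + f/f = f/(((8 + f)*(73 + f))) + 1 = f*(1/((8 + f)*(73 + f))) + 1 = f/((8 + f)*(73 + f)) + 1 = 1 + f/((8 + f)*(73 + f)))
1/(T + t(-149)) = 1/(11520 + (584 + (-149)² + 82*(-149))/(584 + (-149)² + 81*(-149))) = 1/(11520 + (584 + 22201 - 12218)/(584 + 22201 - 12069)) = 1/(11520 + 10567/10716) = 1/(123458887/10716) = 10716/123458887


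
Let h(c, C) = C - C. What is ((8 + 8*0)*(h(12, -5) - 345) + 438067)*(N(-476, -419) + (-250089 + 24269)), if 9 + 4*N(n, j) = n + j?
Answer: -98399406122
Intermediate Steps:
h(c, C) = 0
N(n, j) = -9/4 + j/4 + n/4 (N(n, j) = -9/4 + (n + j)/4 = -9/4 + (j + n)/4 = -9/4 + (j/4 + n/4) = -9/4 + j/4 + n/4)
((8 + 8*0)*(h(12, -5) - 345) + 438067)*(N(-476, -419) + (-250089 + 24269)) = ((8 + 8*0)*(0 - 345) + 438067)*((-9/4 + (1/4)*(-419) + (1/4)*(-476)) + (-250089 + 24269)) = ((8 + 0)*(-345) + 438067)*((-9/4 - 419/4 - 119) - 225820) = (8*(-345) + 438067)*(-226 - 225820) = (-2760 + 438067)*(-226046) = 435307*(-226046) = -98399406122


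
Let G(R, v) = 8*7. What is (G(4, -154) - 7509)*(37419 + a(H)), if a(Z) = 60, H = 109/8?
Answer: -279330987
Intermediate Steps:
G(R, v) = 56
H = 109/8 (H = 109*(1/8) = 109/8 ≈ 13.625)
(G(4, -154) - 7509)*(37419 + a(H)) = (56 - 7509)*(37419 + 60) = -7453*37479 = -279330987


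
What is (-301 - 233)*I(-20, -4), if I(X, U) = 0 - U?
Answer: -2136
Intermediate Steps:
I(X, U) = -U
(-301 - 233)*I(-20, -4) = (-301 - 233)*(-1*(-4)) = -534*4 = -2136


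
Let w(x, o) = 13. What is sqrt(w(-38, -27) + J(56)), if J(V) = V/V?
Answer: sqrt(14) ≈ 3.7417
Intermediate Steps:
J(V) = 1
sqrt(w(-38, -27) + J(56)) = sqrt(13 + 1) = sqrt(14)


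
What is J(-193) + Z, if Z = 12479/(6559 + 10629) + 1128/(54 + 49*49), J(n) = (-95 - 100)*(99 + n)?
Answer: 773512602209/42196540 ≈ 18331.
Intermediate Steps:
J(n) = -19305 - 195*n (J(n) = -195*(99 + n) = -19305 - 195*n)
Z = 50024009/42196540 (Z = 12479/17188 + 1128/(54 + 2401) = 12479*(1/17188) + 1128/2455 = 12479/17188 + 1128*(1/2455) = 12479/17188 + 1128/2455 = 50024009/42196540 ≈ 1.1855)
J(-193) + Z = (-19305 - 195*(-193)) + 50024009/42196540 = (-19305 + 37635) + 50024009/42196540 = 18330 + 50024009/42196540 = 773512602209/42196540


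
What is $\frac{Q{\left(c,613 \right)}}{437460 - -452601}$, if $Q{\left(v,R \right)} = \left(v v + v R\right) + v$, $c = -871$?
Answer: $\frac{223847}{890061} \approx 0.2515$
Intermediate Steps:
$Q{\left(v,R \right)} = v + v^{2} + R v$ ($Q{\left(v,R \right)} = \left(v^{2} + R v\right) + v = v + v^{2} + R v$)
$\frac{Q{\left(c,613 \right)}}{437460 - -452601} = \frac{\left(-871\right) \left(1 + 613 - 871\right)}{437460 - -452601} = \frac{\left(-871\right) \left(-257\right)}{437460 + 452601} = \frac{223847}{890061}$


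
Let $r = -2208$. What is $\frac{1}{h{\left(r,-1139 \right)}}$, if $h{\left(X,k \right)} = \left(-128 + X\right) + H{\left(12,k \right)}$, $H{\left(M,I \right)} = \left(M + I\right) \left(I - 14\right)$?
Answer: $\frac{1}{1297095} \approx 7.7095 \cdot 10^{-7}$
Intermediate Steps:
$H{\left(M,I \right)} = \left(-14 + I\right) \left(I + M\right)$ ($H{\left(M,I \right)} = \left(I + M\right) \left(-14 + I\right) = \left(-14 + I\right) \left(I + M\right)$)
$h{\left(X,k \right)} = -296 + X + k^{2} - 2 k$ ($h{\left(X,k \right)} = \left(-128 + X\right) + \left(k^{2} - 14 k - 168 + k 12\right) = \left(-128 + X\right) + \left(k^{2} - 14 k - 168 + 12 k\right) = \left(-128 + X\right) - \left(168 - k^{2} + 2 k\right) = -296 + X + k^{2} - 2 k$)
$\frac{1}{h{\left(r,-1139 \right)}} = \frac{1}{-296 - 2208 + \left(-1139\right)^{2} - -2278} = \frac{1}{-296 - 2208 + 1297321 + 2278} = \frac{1}{1297095}$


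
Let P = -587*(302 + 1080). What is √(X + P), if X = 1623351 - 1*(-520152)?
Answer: √1332269 ≈ 1154.2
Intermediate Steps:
X = 2143503 (X = 1623351 + 520152 = 2143503)
P = -811234 (P = -587*1382 = -811234)
√(X + P) = √(2143503 - 811234) = √1332269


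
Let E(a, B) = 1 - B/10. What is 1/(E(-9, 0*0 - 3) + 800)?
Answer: 10/8013 ≈ 0.0012480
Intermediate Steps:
E(a, B) = 1 - B/10
1/(E(-9, 0*0 - 3) + 800) = 1/((1 - (0*0 - 3)/10) + 800) = 1/((1 - (0 - 3)/10) + 800) = 1/((1 - 1/10*(-3)) + 800) = 1/((1 + 3/10) + 800) = 1/(13/10 + 800) = 1/(8013/10) = 10/8013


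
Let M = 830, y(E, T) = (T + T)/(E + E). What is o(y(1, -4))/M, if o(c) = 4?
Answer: 2/415 ≈ 0.0048193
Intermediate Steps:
y(E, T) = T/E (y(E, T) = (2*T)/((2*E)) = (2*T)*(1/(2*E)) = T/E)
o(y(1, -4))/M = 4/830 = 4*(1/830) = 2/415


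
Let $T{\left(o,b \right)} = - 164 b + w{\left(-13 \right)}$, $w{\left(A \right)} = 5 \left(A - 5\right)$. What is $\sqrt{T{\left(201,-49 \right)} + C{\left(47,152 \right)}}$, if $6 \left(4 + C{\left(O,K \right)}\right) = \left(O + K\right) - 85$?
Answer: $\sqrt{7961} \approx 89.224$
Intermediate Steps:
$C{\left(O,K \right)} = - \frac{109}{6} + \frac{K}{6} + \frac{O}{6}$ ($C{\left(O,K \right)} = -4 + \frac{\left(O + K\right) - 85}{6} = -4 + \frac{\left(K + O\right) - 85}{6} = -4 + \frac{-85 + K + O}{6} = -4 + \left(- \frac{85}{6} + \frac{K}{6} + \frac{O}{6}\right) = - \frac{109}{6} + \frac{K}{6} + \frac{O}{6}$)
$w{\left(A \right)} = -25 + 5 A$ ($w{\left(A \right)} = 5 \left(-5 + A\right) = -25 + 5 A$)
$T{\left(o,b \right)} = -90 - 164 b$ ($T{\left(o,b \right)} = - 164 b + \left(-25 + 5 \left(-13\right)\right) = - 164 b - 90 = -90 - 164 b$)
$\sqrt{T{\left(201,-49 \right)} + C{\left(47,152 \right)}} = \sqrt{\left(-90 - -8036\right) + \left(- \frac{109}{6} + \frac{1}{6} \cdot 152 + \frac{1}{6} \cdot 47\right)} = \sqrt{\left(-90 + 8036\right) + \left(- \frac{109}{6} + \frac{76}{3} + \frac{47}{6}\right)} = \sqrt{7946 + 15} = \sqrt{7961}$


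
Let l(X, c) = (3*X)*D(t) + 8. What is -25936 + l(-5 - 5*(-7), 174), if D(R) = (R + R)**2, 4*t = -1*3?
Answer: -51451/2 ≈ -25726.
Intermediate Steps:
t = -3/4 (t = (-1*3)/4 = (1/4)*(-3) = -3/4 ≈ -0.75000)
D(R) = 4*R**2 (D(R) = (2*R)**2 = 4*R**2)
l(X, c) = 8 + 27*X/4 (l(X, c) = (3*X)*(4*(-3/4)**2) + 8 = (3*X)*(4*(9/16)) + 8 = (3*X)*(9/4) + 8 = 27*X/4 + 8 = 8 + 27*X/4)
-25936 + l(-5 - 5*(-7), 174) = -25936 + (8 + 27*(-5 - 5*(-7))/4) = -25936 + (8 + 27*(-5 + 35)/4) = -25936 + (8 + (27/4)*30) = -25936 + (8 + 405/2) = -25936 + 421/2 = -51451/2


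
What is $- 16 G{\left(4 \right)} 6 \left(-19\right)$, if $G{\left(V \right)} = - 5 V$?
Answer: $-36480$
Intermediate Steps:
$- 16 G{\left(4 \right)} 6 \left(-19\right) = - 16 \left(-5\right) 4 \cdot 6 \left(-19\right) = - 16 \left(\left(-20\right) 6\right) \left(-19\right) = \left(-16\right) \left(-120\right) \left(-19\right) = 1920 \left(-19\right) = -36480$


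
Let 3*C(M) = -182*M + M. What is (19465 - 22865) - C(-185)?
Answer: -43685/3 ≈ -14562.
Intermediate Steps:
C(M) = -181*M/3 (C(M) = (-182*M + M)/3 = (-181*M)/3 = -181*M/3)
(19465 - 22865) - C(-185) = (19465 - 22865) - (-181)*(-185)/3 = -3400 - 1*33485/3 = -3400 - 33485/3 = -43685/3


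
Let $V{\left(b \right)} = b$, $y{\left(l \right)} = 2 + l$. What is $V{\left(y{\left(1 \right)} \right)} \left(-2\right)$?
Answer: $-6$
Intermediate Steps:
$V{\left(y{\left(1 \right)} \right)} \left(-2\right) = \left(2 + 1\right) \left(-2\right) = 3 \left(-2\right) = -6$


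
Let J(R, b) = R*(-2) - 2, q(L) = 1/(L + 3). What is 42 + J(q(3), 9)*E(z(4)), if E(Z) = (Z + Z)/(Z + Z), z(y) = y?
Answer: 119/3 ≈ 39.667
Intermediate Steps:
q(L) = 1/(3 + L)
J(R, b) = -2 - 2*R (J(R, b) = -2*R - 2 = -2 - 2*R)
E(Z) = 1 (E(Z) = (2*Z)/((2*Z)) = (2*Z)*(1/(2*Z)) = 1)
42 + J(q(3), 9)*E(z(4)) = 42 + (-2 - 2/(3 + 3))*1 = 42 + (-2 - 2/6)*1 = 42 + (-2 - 2*1/6)*1 = 42 + (-2 - 1/3)*1 = 42 - 7/3*1 = 42 - 7/3 = 119/3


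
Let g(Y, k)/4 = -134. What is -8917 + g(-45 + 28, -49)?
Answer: -9453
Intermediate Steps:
g(Y, k) = -536 (g(Y, k) = 4*(-134) = -536)
-8917 + g(-45 + 28, -49) = -8917 - 536 = -9453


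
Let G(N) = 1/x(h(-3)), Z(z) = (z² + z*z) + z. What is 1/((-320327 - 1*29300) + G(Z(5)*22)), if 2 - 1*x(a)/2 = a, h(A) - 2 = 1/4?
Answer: -1/349629 ≈ -2.8602e-6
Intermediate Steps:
h(A) = 9/4 (h(A) = 2 + 1/4 = 2 + ¼ = 9/4)
x(a) = 4 - 2*a
Z(z) = z + 2*z² (Z(z) = (z² + z²) + z = 2*z² + z = z + 2*z²)
G(N) = -2 (G(N) = 1/(4 - 2*9/4) = 1/(4 - 9/2) = 1/(-½) = -2)
1/((-320327 - 1*29300) + G(Z(5)*22)) = 1/((-320327 - 1*29300) - 2) = 1/((-320327 - 29300) - 2) = 1/(-349627 - 2) = 1/(-349629) = -1/349629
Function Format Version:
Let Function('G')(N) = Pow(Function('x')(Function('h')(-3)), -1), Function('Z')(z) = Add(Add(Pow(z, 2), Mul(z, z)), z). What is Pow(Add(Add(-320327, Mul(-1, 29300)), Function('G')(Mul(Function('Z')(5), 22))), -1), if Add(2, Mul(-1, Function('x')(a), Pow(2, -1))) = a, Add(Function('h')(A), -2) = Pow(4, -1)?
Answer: Rational(-1, 349629) ≈ -2.8602e-6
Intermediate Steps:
Function('h')(A) = Rational(9, 4) (Function('h')(A) = Add(2, Pow(4, -1)) = Add(2, Rational(1, 4)) = Rational(9, 4))
Function('x')(a) = Add(4, Mul(-2, a))
Function('Z')(z) = Add(z, Mul(2, Pow(z, 2))) (Function('Z')(z) = Add(Add(Pow(z, 2), Pow(z, 2)), z) = Add(Mul(2, Pow(z, 2)), z) = Add(z, Mul(2, Pow(z, 2))))
Function('G')(N) = -2 (Function('G')(N) = Pow(Add(4, Mul(-2, Rational(9, 4))), -1) = Pow(Add(4, Rational(-9, 2)), -1) = Pow(Rational(-1, 2), -1) = -2)
Pow(Add(Add(-320327, Mul(-1, 29300)), Function('G')(Mul(Function('Z')(5), 22))), -1) = Pow(Add(Add(-320327, Mul(-1, 29300)), -2), -1) = Pow(Add(Add(-320327, -29300), -2), -1) = Pow(Add(-349627, -2), -1) = Pow(-349629, -1) = Rational(-1, 349629)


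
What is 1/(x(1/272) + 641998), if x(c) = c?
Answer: 272/174623457 ≈ 1.5576e-6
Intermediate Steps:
1/(x(1/272) + 641998) = 1/(1/272 + 641998) = 1/(174623457/272) = 272/174623457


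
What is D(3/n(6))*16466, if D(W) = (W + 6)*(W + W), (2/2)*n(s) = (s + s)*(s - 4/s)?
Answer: 9558513/1024 ≈ 9334.5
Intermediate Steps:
n(s) = 2*s*(s - 4/s) (n(s) = (s + s)*(s - 4/s) = (2*s)*(s - 4/s) = 2*s*(s - 4/s))
D(W) = 2*W*(6 + W) (D(W) = (6 + W)*(2*W) = 2*W*(6 + W))
D(3/n(6))*16466 = (2*(3/(-8 + 2*6²))*(6 + 3/(-8 + 2*6²)))*16466 = (2*(3/(-8 + 2*36))*(6 + 3/(-8 + 2*36)))*16466 = (2*(3/(-8 + 72))*(6 + 3/(-8 + 72)))*16466 = (2*(3/64)*(6 + 3/64))*16466 = (2*(3/64)*(387/64))*16466 = (1161/2048)*16466 = 9558513/1024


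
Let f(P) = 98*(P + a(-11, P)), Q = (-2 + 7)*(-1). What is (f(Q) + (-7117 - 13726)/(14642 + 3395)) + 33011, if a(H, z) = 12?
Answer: 607771946/18037 ≈ 33696.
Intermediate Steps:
Q = -5 (Q = 5*(-1) = -5)
f(P) = 1176 + 98*P (f(P) = 98*(P + 12) = 98*(12 + P) = 1176 + 98*P)
(f(Q) + (-7117 - 13726)/(14642 + 3395)) + 33011 = ((1176 + 98*(-5)) + (-7117 - 13726)/(14642 + 3395)) + 33011 = ((1176 - 490) - 20843/18037) + 33011 = (686 - 20843*1/18037) + 33011 = (686 - 20843/18037) + 33011 = 12352539/18037 + 33011 = 607771946/18037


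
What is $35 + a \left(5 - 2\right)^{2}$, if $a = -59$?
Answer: $-496$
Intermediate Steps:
$35 + a \left(5 - 2\right)^{2} = 35 - 59 \left(5 - 2\right)^{2} = 35 - 59 \cdot 3^{2} = 35 - 531 = -496$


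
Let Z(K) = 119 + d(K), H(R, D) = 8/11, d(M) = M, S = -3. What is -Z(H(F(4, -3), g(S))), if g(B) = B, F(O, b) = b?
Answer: -1317/11 ≈ -119.73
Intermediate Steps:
H(R, D) = 8/11 (H(R, D) = 8*(1/11) = 8/11)
Z(K) = 119 + K
-Z(H(F(4, -3), g(S))) = -(119 + 8/11) = -1*1317/11 = -1317/11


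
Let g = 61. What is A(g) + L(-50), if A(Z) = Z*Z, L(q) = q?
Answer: 3671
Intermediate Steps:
A(Z) = Z**2
A(g) + L(-50) = 61**2 - 50 = 3721 - 50 = 3671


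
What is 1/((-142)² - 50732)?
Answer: -1/30568 ≈ -3.2714e-5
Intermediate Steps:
1/((-142)² - 50732) = 1/(20164 - 50732) = 1/(-30568) = -1/30568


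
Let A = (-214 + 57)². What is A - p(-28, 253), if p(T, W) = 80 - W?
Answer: 24822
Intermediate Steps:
A = 24649 (A = (-157)² = 24649)
A - p(-28, 253) = 24649 - (80 - 1*253) = 24649 - (80 - 253) = 24649 - 1*(-173) = 24649 + 173 = 24822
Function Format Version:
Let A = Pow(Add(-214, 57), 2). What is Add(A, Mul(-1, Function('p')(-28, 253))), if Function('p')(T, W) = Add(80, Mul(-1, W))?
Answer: 24822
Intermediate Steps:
A = 24649 (A = Pow(-157, 2) = 24649)
Add(A, Mul(-1, Function('p')(-28, 253))) = Add(24649, Mul(-1, Add(80, Mul(-1, 253)))) = Add(24649, Mul(-1, Add(80, -253))) = Add(24649, Mul(-1, -173)) = Add(24649, 173) = 24822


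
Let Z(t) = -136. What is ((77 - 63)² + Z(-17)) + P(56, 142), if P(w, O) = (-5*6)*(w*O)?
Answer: -238500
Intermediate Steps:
P(w, O) = -30*O*w
((77 - 63)² + Z(-17)) + P(56, 142) = ((77 - 63)² - 136) - 30*142*56 = (14² - 136) - 238560 = (196 - 136) - 238560 = 60 - 238560 = -238500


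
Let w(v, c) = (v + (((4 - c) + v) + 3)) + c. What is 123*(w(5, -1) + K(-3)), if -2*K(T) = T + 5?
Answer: 1968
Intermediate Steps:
w(v, c) = 7 + 2*v (w(v, c) = (v + ((4 + v - c) + 3)) + c = (v + (7 + v - c)) + c = (7 - c + 2*v) + c = 7 + 2*v)
K(T) = -5/2 - T/2 (K(T) = -(T + 5)/2 = -(5 + T)/2 = -5/2 - T/2)
123*(w(5, -1) + K(-3)) = 123*((7 + 2*5) + (-5/2 - ½*(-3))) = 123*((7 + 10) + (-5/2 + 3/2)) = 123*(17 - 1) = 123*16 = 1968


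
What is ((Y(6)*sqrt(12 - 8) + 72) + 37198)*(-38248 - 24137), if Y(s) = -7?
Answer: -2324215560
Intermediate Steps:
((Y(6)*sqrt(12 - 8) + 72) + 37198)*(-38248 - 24137) = ((-7*sqrt(12 - 8) + 72) + 37198)*(-38248 - 24137) = ((-7*sqrt(4) + 72) + 37198)*(-62385) = ((-7*2 + 72) + 37198)*(-62385) = ((-14 + 72) + 37198)*(-62385) = (58 + 37198)*(-62385) = 37256*(-62385) = -2324215560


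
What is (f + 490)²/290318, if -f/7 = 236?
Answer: 96446/20737 ≈ 4.6509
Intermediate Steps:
f = -1652 (f = -7*236 = -1652)
(f + 490)²/290318 = (-1652 + 490)²/290318 = (-1162)²*(1/290318) = 1350244*(1/290318) = 96446/20737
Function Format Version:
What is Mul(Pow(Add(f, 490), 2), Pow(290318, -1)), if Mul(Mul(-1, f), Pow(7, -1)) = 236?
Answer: Rational(96446, 20737) ≈ 4.6509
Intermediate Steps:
f = -1652 (f = Mul(-7, 236) = -1652)
Mul(Pow(Add(f, 490), 2), Pow(290318, -1)) = Mul(Pow(Add(-1652, 490), 2), Pow(290318, -1)) = Mul(Pow(-1162, 2), Rational(1, 290318)) = Mul(1350244, Rational(1, 290318)) = Rational(96446, 20737)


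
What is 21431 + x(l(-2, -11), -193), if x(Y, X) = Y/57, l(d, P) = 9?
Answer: 407192/19 ≈ 21431.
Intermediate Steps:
x(Y, X) = Y/57 (x(Y, X) = Y*(1/57) = Y/57)
21431 + x(l(-2, -11), -193) = 21431 + (1/57)*9 = 21431 + 3/19 = 407192/19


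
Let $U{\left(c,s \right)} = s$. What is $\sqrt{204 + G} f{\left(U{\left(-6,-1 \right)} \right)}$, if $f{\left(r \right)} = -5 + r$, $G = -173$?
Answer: $- 6 \sqrt{31} \approx -33.407$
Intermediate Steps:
$\sqrt{204 + G} f{\left(U{\left(-6,-1 \right)} \right)} = \sqrt{204 - 173} \left(-5 - 1\right) = \sqrt{31} \left(-6\right) = - 6 \sqrt{31}$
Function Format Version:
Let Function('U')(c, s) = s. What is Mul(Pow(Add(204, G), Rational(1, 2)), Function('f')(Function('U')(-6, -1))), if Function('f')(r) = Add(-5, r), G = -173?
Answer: Mul(-6, Pow(31, Rational(1, 2))) ≈ -33.407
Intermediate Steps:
Mul(Pow(Add(204, G), Rational(1, 2)), Function('f')(Function('U')(-6, -1))) = Mul(Pow(Add(204, -173), Rational(1, 2)), Add(-5, -1)) = Mul(Pow(31, Rational(1, 2)), -6) = Mul(-6, Pow(31, Rational(1, 2)))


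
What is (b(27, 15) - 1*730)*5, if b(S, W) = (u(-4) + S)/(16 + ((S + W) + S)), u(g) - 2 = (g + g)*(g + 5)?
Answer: -62029/17 ≈ -3648.8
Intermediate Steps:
u(g) = 2 + 2*g*(5 + g) (u(g) = 2 + (g + g)*(g + 5) = 2 + (2*g)*(5 + g) = 2 + 2*g*(5 + g))
b(S, W) = (-6 + S)/(16 + W + 2*S) (b(S, W) = ((2 + 2*(-4)**2 + 10*(-4)) + S)/(16 + ((S + W) + S)) = ((2 + 2*16 - 40) + S)/(16 + (W + 2*S)) = ((2 + 32 - 40) + S)/(16 + W + 2*S) = (-6 + S)/(16 + W + 2*S))
(b(27, 15) - 1*730)*5 = ((-6 + 27)/(16 + 15 + 2*27) - 1*730)*5 = (21/(16 + 15 + 54) - 730)*5 = (21/85 - 730)*5 = -62029/85*5 = -62029/17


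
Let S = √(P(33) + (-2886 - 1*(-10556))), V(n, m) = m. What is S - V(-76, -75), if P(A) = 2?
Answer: 75 + 2*√1918 ≈ 162.59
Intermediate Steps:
S = 2*√1918 (S = √(2 + (-2886 - 1*(-10556))) = √(2 + (-2886 + 10556)) = √(2 + 7670) = √7672 = 2*√1918 ≈ 87.590)
S - V(-76, -75) = 2*√1918 - 1*(-75) = 2*√1918 + 75 = 75 + 2*√1918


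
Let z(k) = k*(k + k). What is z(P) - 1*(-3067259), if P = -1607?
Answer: 8232157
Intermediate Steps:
z(k) = 2*k**2 (z(k) = k*(2*k) = 2*k**2)
z(P) - 1*(-3067259) = 2*(-1607)**2 - 1*(-3067259) = 2*2582449 + 3067259 = 5164898 + 3067259 = 8232157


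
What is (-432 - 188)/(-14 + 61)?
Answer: -620/47 ≈ -13.191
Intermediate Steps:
(-432 - 188)/(-14 + 61) = -620/47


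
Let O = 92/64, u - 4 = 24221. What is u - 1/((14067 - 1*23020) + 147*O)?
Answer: 3388278091/139867 ≈ 24225.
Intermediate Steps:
u = 24225 (u = 4 + 24221 = 24225)
O = 23/16 (O = 92*(1/64) = 23/16 ≈ 1.4375)
u - 1/((14067 - 1*23020) + 147*O) = 24225 - 1/((14067 - 1*23020) + 147*(23/16)) = 24225 - 1/((14067 - 23020) + 3381/16) = 24225 - 1/(-8953 + 3381/16) = 24225 - 1/(-139867/16) = 24225 - 1*(-16/139867) = 24225 + 16/139867 = 3388278091/139867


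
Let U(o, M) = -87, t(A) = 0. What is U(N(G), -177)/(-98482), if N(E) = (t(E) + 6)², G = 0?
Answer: 87/98482 ≈ 0.00088341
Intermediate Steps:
N(E) = 36 (N(E) = (0 + 6)² = 6² = 36)
U(N(G), -177)/(-98482) = -87/(-98482) = -87*(-1/98482) = 87/98482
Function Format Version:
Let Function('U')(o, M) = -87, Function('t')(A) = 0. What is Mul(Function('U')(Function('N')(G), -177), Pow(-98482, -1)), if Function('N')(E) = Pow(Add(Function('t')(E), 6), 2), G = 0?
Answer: Rational(87, 98482) ≈ 0.00088341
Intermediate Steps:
Function('N')(E) = 36 (Function('N')(E) = Pow(Add(0, 6), 2) = Pow(6, 2) = 36)
Mul(Function('U')(Function('N')(G), -177), Pow(-98482, -1)) = Mul(-87, Pow(-98482, -1)) = Mul(-87, Rational(-1, 98482)) = Rational(87, 98482)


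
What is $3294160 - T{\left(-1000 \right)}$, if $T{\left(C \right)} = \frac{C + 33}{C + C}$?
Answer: $\frac{6588319033}{2000} \approx 3.2942 \cdot 10^{6}$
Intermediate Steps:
$T{\left(C \right)} = \frac{33 + C}{2 C}$
$3294160 - T{\left(-1000 \right)} = 3294160 - \frac{33 - 1000}{2 \left(-1000\right)} = 3294160 - \frac{1}{2} \left(- \frac{1}{1000}\right) \left(-967\right) = 3294160 - \frac{967}{2000} = \frac{6588319033}{2000}$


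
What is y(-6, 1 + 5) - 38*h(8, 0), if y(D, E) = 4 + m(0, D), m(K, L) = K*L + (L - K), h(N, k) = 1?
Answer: -40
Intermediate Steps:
m(K, L) = L - K + K*L
y(D, E) = 4 + D (y(D, E) = 4 + (D - 1*0 + 0*D) = 4 + (D + 0 + 0) = 4 + D)
y(-6, 1 + 5) - 38*h(8, 0) = (4 - 6) - 38*1 = -2 - 38 = -40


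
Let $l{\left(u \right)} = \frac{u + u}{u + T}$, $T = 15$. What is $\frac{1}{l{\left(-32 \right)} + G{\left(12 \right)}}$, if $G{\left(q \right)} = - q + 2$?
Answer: $- \frac{17}{106} \approx -0.16038$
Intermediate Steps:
$G{\left(q \right)} = 2 - q$
$l{\left(u \right)} = \frac{2 u}{15 + u}$ ($l{\left(u \right)} = \frac{u + u}{u + 15} = \frac{2 u}{15 + u}$)
$\frac{1}{l{\left(-32 \right)} + G{\left(12 \right)}} = \frac{1}{2 \left(-32\right) \frac{1}{15 - 32} + \left(2 - 12\right)} = \frac{1}{2 \left(-32\right) \frac{1}{-17} + \left(2 - 12\right)} = \frac{1}{2 \left(-32\right) \left(- \frac{1}{17}\right) - 10} = \frac{1}{\frac{64}{17} - 10} = \frac{1}{- \frac{106}{17}} = - \frac{17}{106}$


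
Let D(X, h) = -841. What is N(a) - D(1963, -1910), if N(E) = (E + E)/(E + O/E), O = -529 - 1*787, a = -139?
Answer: 15180847/18005 ≈ 843.15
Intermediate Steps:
O = -1316 (O = -529 - 787 = -1316)
N(E) = 2*E/(E - 1316/E) (N(E) = (E + E)/(E - 1316/E) = (2*E)/(E - 1316/E) = 2*E/(E - 1316/E))
N(a) - D(1963, -1910) = 2*(-139)**2/(-1316 + (-139)**2) - 1*(-841) = 2*19321/(-1316 + 19321) + 841 = 2*19321/18005 + 841 = 2*19321*(1/18005) + 841 = 38642/18005 + 841 = 15180847/18005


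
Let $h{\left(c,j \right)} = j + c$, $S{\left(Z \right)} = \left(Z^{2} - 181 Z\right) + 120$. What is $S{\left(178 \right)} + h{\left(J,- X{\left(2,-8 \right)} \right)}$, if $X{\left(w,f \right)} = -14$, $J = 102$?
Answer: $-298$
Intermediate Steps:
$S{\left(Z \right)} = 120 + Z^{2} - 181 Z$
$h{\left(c,j \right)} = c + j$
$S{\left(178 \right)} + h{\left(J,- X{\left(2,-8 \right)} \right)} = \left(120 + 178^{2} - 32218\right) + \left(102 - -14\right) = \left(120 + 31684 - 32218\right) + \left(102 + 14\right) = -414 + 116 = -298$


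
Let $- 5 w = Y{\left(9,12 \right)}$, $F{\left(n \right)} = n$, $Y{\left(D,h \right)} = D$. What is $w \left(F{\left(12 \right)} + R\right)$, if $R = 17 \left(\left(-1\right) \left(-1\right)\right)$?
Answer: $- \frac{261}{5} \approx -52.2$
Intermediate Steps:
$R = 17$ ($R = 17 \cdot 1 = 17$)
$w = - \frac{9}{5}$ ($w = \left(- \frac{1}{5}\right) 9 = - \frac{9}{5} \approx -1.8$)
$w \left(F{\left(12 \right)} + R\right) = - \frac{9 \left(12 + 17\right)}{5} = \left(- \frac{9}{5}\right) 29 = - \frac{261}{5}$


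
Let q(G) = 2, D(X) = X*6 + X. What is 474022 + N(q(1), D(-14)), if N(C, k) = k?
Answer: 473924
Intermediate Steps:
D(X) = 7*X (D(X) = 6*X + X = 7*X)
474022 + N(q(1), D(-14)) = 474022 + 7*(-14) = 474022 - 98 = 473924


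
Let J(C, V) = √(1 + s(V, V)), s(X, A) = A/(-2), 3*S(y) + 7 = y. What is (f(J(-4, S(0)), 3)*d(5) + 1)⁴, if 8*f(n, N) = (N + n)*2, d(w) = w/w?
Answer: (42 + √78)⁴/331776 ≈ 20.123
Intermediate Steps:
S(y) = -7/3 + y/3
s(X, A) = -A/2 (s(X, A) = A*(-½) = -A/2)
d(w) = 1
J(C, V) = √(1 - V/2)
f(n, N) = N/4 + n/4 (f(n, N) = ((N + n)*2)/8 = (2*N + 2*n)/8 = N/4 + n/4)
(f(J(-4, S(0)), 3)*d(5) + 1)⁴ = (((¼)*3 + (√(4 - 2*(-7/3 + (⅓)*0))/2)/4)*1 + 1)⁴ = ((¾ + (√(4 - 2*(-7/3 + 0))/2)/4)*1 + 1)⁴ = ((¾ + (√(4 - 2*(-7/3))/2)/4)*1 + 1)⁴ = ((¾ + (√(4 + 14/3)/2)/4)*1 + 1)⁴ = ((¾ + (√(26/3)/2)/4)*1 + 1)⁴ = ((¾ + ((√78/3)/2)/4)*1 + 1)⁴ = ((¾ + (√78/6)/4)*1 + 1)⁴ = ((¾ + √78/24)*1 + 1)⁴ = ((¾ + √78/24) + 1)⁴ = (7/4 + √78/24)⁴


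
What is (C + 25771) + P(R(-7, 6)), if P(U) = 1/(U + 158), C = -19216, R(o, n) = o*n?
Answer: 760381/116 ≈ 6555.0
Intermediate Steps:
R(o, n) = n*o
P(U) = 1/(158 + U)
(C + 25771) + P(R(-7, 6)) = (-19216 + 25771) + 1/(158 + 6*(-7)) = 6555 + 1/(158 - 42) = 6555 + 1/116 = 760381/116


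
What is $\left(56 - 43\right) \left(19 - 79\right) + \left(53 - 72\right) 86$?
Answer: $-2414$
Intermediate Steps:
$\left(56 - 43\right) \left(19 - 79\right) + \left(53 - 72\right) 86 = 13 \left(-60\right) + \left(53 - 72\right) 86 = -780 - 1634 = -2414$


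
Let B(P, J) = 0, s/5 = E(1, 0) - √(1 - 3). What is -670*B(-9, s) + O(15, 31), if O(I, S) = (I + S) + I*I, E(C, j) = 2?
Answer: 271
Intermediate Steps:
s = 10 - 5*I*√2 (s = 5*(2 - √(1 - 3)) = 5*(2 - √(-2)) = 5*(2 - I*√2) = 10 - 5*I*√2 ≈ 10.0 - 7.0711*I)
O(I, S) = I + S + I² (O(I, S) = (I + S) + I² = I + S + I²)
-670*B(-9, s) + O(15, 31) = -670*0 + (15 + 31 + 15²) = 0 + (15 + 31 + 225) = 0 + 271 = 271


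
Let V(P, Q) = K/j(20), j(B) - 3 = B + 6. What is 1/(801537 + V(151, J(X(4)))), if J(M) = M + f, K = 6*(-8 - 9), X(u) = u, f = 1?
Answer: 29/23244471 ≈ 1.2476e-6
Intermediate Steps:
j(B) = 9 + B (j(B) = 3 + (B + 6) = 3 + (6 + B) = 9 + B)
K = -102 (K = 6*(-17) = -102)
J(M) = 1 + M (J(M) = M + 1 = 1 + M)
V(P, Q) = -102/29 (V(P, Q) = -102/(9 + 20) = -102/29)
1/(801537 + V(151, J(X(4)))) = 1/(801537 - 102/29) = 1/(23244471/29) = 29/23244471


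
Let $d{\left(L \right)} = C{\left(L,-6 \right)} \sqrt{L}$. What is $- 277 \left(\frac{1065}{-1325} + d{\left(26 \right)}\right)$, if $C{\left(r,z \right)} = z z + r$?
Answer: $\frac{59001}{265} - 17174 \sqrt{26} \approx -87348.0$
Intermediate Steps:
$C{\left(r,z \right)} = r + z^{2}$ ($C{\left(r,z \right)} = z^{2} + r = r + z^{2}$)
$d{\left(L \right)} = \sqrt{L} \left(36 + L\right)$ ($d{\left(L \right)} = \left(L + \left(-6\right)^{2}\right) \sqrt{L} = \left(L + 36\right) \sqrt{L} = \left(36 + L\right) \sqrt{L} = \sqrt{L} \left(36 + L\right)$)
$- 277 \left(\frac{1065}{-1325} + d{\left(26 \right)}\right) = - 277 \left(\frac{1065}{-1325} + \sqrt{26} \left(36 + 26\right)\right) = - 277 \left(1065 \left(- \frac{1}{1325}\right) + \sqrt{26} \cdot 62\right) = - 277 \left(- \frac{213}{265} + 62 \sqrt{26}\right) = \frac{59001}{265} - 17174 \sqrt{26}$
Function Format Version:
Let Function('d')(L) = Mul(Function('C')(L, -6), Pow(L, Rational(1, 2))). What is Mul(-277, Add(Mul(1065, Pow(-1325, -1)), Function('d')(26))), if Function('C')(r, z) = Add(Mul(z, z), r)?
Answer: Add(Rational(59001, 265), Mul(-17174, Pow(26, Rational(1, 2)))) ≈ -87348.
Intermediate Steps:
Function('C')(r, z) = Add(r, Pow(z, 2)) (Function('C')(r, z) = Add(Pow(z, 2), r) = Add(r, Pow(z, 2)))
Function('d')(L) = Mul(Pow(L, Rational(1, 2)), Add(36, L)) (Function('d')(L) = Mul(Add(L, Pow(-6, 2)), Pow(L, Rational(1, 2))) = Mul(Add(L, 36), Pow(L, Rational(1, 2))) = Mul(Add(36, L), Pow(L, Rational(1, 2))) = Mul(Pow(L, Rational(1, 2)), Add(36, L)))
Mul(-277, Add(Mul(1065, Pow(-1325, -1)), Function('d')(26))) = Mul(-277, Add(Mul(1065, Pow(-1325, -1)), Mul(Pow(26, Rational(1, 2)), Add(36, 26)))) = Mul(-277, Add(Mul(1065, Rational(-1, 1325)), Mul(Pow(26, Rational(1, 2)), 62))) = Mul(-277, Add(Rational(-213, 265), Mul(62, Pow(26, Rational(1, 2))))) = Add(Rational(59001, 265), Mul(-17174, Pow(26, Rational(1, 2))))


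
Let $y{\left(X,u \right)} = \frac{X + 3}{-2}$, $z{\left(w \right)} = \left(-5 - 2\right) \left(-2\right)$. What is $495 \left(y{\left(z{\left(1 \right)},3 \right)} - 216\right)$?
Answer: $- \frac{222255}{2} \approx -1.1113 \cdot 10^{5}$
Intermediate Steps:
$z{\left(w \right)} = 14$ ($z{\left(w \right)} = \left(-7\right) \left(-2\right) = 14$)
$y{\left(X,u \right)} = - \frac{3}{2} - \frac{X}{2}$ ($y{\left(X,u \right)} = - \frac{3 + X}{2} = - \frac{3}{2} - \frac{X}{2}$)
$495 \left(y{\left(z{\left(1 \right)},3 \right)} - 216\right) = 495 \left(\left(- \frac{3}{2} - 7\right) - 216\right) = 495 \left(- \frac{17}{2} - 216\right) = 495 \left(- \frac{449}{2}\right) = - \frac{222255}{2}$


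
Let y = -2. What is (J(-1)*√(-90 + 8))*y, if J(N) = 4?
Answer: -8*I*√82 ≈ -72.443*I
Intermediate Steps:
(J(-1)*√(-90 + 8))*y = (4*√(-90 + 8))*(-2) = (4*√(-82))*(-2) = (4*(I*√82))*(-2) = (4*I*√82)*(-2) = -8*I*√82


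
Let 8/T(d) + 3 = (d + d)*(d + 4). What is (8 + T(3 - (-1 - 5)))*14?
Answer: 3712/33 ≈ 112.48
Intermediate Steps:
T(d) = 8/(-3 + 2*d*(4 + d)) (T(d) = 8/(-3 + (d + d)*(d + 4)) = 8/(-3 + (2*d)*(4 + d)) = 8/(-3 + 2*d*(4 + d)))
(8 + T(3 - (-1 - 5)))*14 = (8 + 8/(-3 + 2*(3 - (-1 - 5))² + 8*(3 - (-1 - 5))))*14 = (8 + 8/(-3 + 2*(3 - 1*(-6))² + 8*(3 - 1*(-6))))*14 = (8 + 8/(-3 + 2*(3 + 6)² + 8*(3 + 6)))*14 = (8 + 8/(-3 + 2*9² + 8*9))*14 = (8 + 8/(-3 + 2*81 + 72))*14 = (8 + 8/(-3 + 162 + 72))*14 = (8 + 8/231)*14 = (1856/231)*14 = 3712/33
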